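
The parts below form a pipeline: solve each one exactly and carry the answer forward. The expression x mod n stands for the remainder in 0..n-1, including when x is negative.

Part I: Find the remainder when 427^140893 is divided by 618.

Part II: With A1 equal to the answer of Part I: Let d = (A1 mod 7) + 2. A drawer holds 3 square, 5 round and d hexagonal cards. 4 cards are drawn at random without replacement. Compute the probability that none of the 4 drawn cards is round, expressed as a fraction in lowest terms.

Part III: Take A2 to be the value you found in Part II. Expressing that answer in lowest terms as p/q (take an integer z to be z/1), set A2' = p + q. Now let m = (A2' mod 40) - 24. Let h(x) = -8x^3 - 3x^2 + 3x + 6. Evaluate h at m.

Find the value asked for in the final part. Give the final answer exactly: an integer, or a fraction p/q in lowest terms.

Part I: squarings mod 618: 427^1=427, 427^2=19, 427^4=361, 427^8=541, 427^16=367, 427^32=583, 427^64=607, 427^128=121, 427^256=427, 427^512=19, 427^1024=361, 427^2048=541, 427^4096=367, 427^8192=583, 427^16384=607, 427^32768=121, 427^65536=427, 427^131072=19; 427^140893 = 427^1 * 427^4 * 427^8 * 427^16 * 427^64 * 427^512 * 427^1024 * 427^8192 * 427^131072 = 547 (mod 618); answer 547
Part II: A1 = 547; d = 3; total draws C(11,4) = 330; favorable C(6,4) = 15; P = 1/22; answer 1/22
Part III: A2 = 1/22; threaded value p + q = 23; m = -1; -8*(-1)^3 - 3*(-1)^2 + 3*(-1)^1 + 6 = (8) + (-3) + (-3) + (6) = 8; answer 8

8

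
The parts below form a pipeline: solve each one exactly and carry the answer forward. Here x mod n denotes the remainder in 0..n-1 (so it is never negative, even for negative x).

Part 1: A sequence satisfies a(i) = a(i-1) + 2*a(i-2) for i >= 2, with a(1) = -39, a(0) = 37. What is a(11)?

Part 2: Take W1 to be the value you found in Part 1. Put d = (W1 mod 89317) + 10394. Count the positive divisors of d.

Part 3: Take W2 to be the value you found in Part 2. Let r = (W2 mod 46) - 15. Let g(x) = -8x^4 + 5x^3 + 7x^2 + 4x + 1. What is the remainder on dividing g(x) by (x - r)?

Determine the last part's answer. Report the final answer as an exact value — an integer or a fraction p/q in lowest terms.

-731

Part 1: a(2) = 1*(-39) + 2*(37) = 35; iterating: a(2)=35, a(3)=-43, a(4)=27, a(5)=-59, a(6)=-5, a(7)=-123, a(8)=-133, a(9)=-379, a(10)=-645, a(11)=-1403; answer -1403
Part 2: W1 = -1403; d = 98308; 98308 = 2^2 * 7 * 3511; number of divisors = (2+1) * (1+1) * (1+1) = 12; answer 12
Part 3: W2 = 12; r = -3; remainder = value at the root: -8*(-3)^4 + 5*(-3)^3 + 7*(-3)^2 + 4*(-3)^1 + 1 = (-648) + (-135) + (63) + (-12) + (1) = -731; answer -731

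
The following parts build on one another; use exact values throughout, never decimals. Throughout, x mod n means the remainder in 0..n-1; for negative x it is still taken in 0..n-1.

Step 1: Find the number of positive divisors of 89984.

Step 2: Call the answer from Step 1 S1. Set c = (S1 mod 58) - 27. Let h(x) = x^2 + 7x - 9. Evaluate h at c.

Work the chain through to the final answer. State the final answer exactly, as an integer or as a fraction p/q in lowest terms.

Step 1: 89984 = 2^7 * 19 * 37; number of divisors = (7+1) * (1+1) * (1+1) = 32; answer 32
Step 2: S1 = 32; c = 5; 1*(5)^2 + 7*(5)^1 - 9 = (25) + (35) + (-9) = 51; answer 51

51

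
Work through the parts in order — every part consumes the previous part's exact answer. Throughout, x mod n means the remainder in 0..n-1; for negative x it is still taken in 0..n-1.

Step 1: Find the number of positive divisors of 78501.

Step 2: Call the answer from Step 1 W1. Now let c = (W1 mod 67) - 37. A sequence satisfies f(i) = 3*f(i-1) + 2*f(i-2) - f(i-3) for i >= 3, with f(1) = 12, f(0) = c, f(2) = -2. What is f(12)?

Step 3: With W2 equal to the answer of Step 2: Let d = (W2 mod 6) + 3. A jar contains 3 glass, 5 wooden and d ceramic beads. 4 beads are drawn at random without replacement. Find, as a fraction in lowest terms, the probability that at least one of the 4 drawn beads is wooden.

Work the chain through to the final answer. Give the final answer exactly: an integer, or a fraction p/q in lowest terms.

149/182

Step 1: 78501 = 3 * 137 * 191; number of divisors = (1+1) * (1+1) * (1+1) = 8; answer 8
Step 2: W1 = 8; c = -29; f(3) = 3*(-2) + 2*(12) - 1*(-29) = 47; iterating: f(3)=47, f(4)=125, f(5)=471, f(6)=1616, f(7)=5665, f(8)=19756, f(9)=68982, f(10)=240793, f(11)=840587, f(12)=2934365; answer 2934365
Step 3: W2 = 2934365; d = 8; total draws C(16,4) = 1820; complement C(11,4) = 330; favorable 1820 - 330 = 1490; P = 149/182; answer 149/182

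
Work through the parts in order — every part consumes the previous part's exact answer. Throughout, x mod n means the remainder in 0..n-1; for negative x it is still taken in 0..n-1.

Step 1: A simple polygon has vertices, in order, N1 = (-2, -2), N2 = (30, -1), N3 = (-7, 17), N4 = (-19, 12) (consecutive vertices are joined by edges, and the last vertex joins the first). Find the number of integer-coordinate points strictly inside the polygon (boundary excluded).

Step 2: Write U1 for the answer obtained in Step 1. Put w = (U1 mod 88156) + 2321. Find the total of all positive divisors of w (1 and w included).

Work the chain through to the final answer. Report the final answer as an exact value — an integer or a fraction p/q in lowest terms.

Step 1: cross terms: (-2*-1 - 30*-2)=62, (30*17 - -7*-1)=503, (-7*12 - -19*17)=239, (-19*-2 - -2*12)=62; twice the area = |866| = 866; area = 433; boundary points = 1 + 1 + 1 + 1 = 4; strictly interior points = area - boundary/2 + 1 = 432; answer 432
Step 2: U1 = 432; w = 2753; 2753 is prime, so its only divisors are 1 and 2753; sigma = 1 + 2753 = 2754; answer 2754

2754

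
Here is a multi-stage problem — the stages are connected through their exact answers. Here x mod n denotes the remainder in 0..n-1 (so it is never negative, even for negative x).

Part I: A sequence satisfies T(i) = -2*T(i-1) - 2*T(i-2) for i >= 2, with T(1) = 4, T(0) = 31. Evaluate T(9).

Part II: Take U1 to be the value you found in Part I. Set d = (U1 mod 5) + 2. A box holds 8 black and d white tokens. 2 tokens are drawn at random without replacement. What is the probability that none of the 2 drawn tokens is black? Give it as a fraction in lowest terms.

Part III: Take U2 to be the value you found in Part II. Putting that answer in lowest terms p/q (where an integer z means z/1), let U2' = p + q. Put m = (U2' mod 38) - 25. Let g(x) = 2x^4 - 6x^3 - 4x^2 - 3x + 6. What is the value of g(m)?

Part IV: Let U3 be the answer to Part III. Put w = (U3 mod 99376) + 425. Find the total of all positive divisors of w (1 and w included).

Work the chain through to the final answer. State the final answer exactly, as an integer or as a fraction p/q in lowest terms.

2232

Part I: T(2) = -2*(4) - 2*(31) = -70; iterating: T(2)=-70, T(3)=132, T(4)=-124, T(5)=-16, T(6)=280, T(7)=-528, T(8)=496, T(9)=64; answer 64
Part II: U1 = 64; d = 6; total draws C(14,2) = 91; favorable C(6,2) = 15; P = 15/91; answer 15/91
Part III: U2 = 15/91; threaded value p + q = 106; m = 5; 2*(5)^4 - 6*(5)^3 - 4*(5)^2 - 3*(5)^1 + 6 = (1250) + (-750) + (-100) + (-15) + (6) = 391; answer 391
Part IV: U3 = 391; w = 816; 816 = 2^4 * 3 * 17; sigma = (1 + 2 + 4 + 8 + 16) * (1 + 3) * (1 + 17) = 31 * 4 * 18 = 2232; answer 2232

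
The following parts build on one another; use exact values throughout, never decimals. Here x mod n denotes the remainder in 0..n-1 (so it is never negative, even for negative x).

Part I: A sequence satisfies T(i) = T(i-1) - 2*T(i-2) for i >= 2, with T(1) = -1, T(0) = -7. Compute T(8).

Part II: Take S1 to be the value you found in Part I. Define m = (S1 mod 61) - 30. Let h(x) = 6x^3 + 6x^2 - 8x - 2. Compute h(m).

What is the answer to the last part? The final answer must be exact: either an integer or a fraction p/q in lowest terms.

6518

Part I: T(2) = 1*(-1) - 2*(-7) = 13; iterating: T(2)=13, T(3)=15, T(4)=-11, T(5)=-41, T(6)=-19, T(7)=63, T(8)=101; answer 101
Part II: S1 = 101; m = 10; 6*(10)^3 + 6*(10)^2 - 8*(10)^1 - 2 = (6000) + (600) + (-80) + (-2) = 6518; answer 6518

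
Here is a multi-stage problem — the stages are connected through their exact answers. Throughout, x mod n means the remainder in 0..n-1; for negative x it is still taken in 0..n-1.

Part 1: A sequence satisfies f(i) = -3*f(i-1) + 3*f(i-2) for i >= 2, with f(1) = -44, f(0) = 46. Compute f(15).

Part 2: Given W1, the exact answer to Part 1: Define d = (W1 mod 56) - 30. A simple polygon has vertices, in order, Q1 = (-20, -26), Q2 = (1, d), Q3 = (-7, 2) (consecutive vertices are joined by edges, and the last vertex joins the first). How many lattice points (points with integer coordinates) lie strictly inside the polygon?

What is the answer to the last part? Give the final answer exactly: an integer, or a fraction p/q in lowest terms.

97

Part 1: f(2) = -3*(-44) + 3*(46) = 270; iterating: f(2)=270, f(3)=-942, f(4)=3636, f(5)=-13734, f(6)=52110, f(7)=-197532, f(8)=748926, f(9)=-2839374, f(10)=10764900, f(11)=-40812822, f(12)=154733166, f(13)=-586637964, f(14)=2224113390, f(15)=-8432254062; answer -8432254062
Part 2: W1 = -8432254062; d = 4; cross terms: (-20*4 - 1*-26)=-54, (1*2 - -7*4)=30, (-7*-26 - -20*2)=222; twice the area = |198| = 198; area = 99; boundary points = 3 + 2 + 1 = 6; strictly interior points = area - boundary/2 + 1 = 97; answer 97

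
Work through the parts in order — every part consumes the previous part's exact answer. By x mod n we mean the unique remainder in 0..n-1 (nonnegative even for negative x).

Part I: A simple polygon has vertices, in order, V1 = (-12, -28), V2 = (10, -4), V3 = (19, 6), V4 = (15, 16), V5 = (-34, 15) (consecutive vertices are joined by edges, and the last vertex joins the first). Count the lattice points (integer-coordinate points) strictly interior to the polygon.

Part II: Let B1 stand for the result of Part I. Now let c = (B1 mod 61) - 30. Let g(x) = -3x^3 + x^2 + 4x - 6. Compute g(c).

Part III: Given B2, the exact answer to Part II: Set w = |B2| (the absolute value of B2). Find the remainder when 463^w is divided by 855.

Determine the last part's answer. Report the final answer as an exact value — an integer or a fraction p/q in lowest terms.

Part I: cross terms: (-12*-4 - 10*-28)=328, (10*6 - 19*-4)=136, (19*16 - 15*6)=214, (15*15 - -34*16)=769, (-34*-28 - -12*15)=1132; twice the area = |2579| = 2579; area = 2579/2; boundary points = 2 + 1 + 2 + 1 + 1 = 7; strictly interior points = area - boundary/2 + 1 = 1287; answer 1287
Part II: B1 = 1287; c = -24; -3*(-24)^3 + 1*(-24)^2 + 4*(-24)^1 - 6 = (41472) + (576) + (-96) + (-6) = 41946; answer 41946
Part III: B2 = 41946; w = 41946; squarings mod 855: 463^1=463, 463^2=619, 463^4=121, 463^8=106, 463^16=121, 463^32=106, 463^64=121, 463^128=106, 463^256=121, 463^512=106, 463^1024=121, 463^2048=106, 463^4096=121, 463^8192=106, 463^16384=121, 463^32768=106; 463^41946 = 463^2 * 463^8 * 463^16 * 463^64 * 463^128 * 463^256 * 463^512 * 463^8192 * 463^32768 = 514 (mod 855); answer 514

514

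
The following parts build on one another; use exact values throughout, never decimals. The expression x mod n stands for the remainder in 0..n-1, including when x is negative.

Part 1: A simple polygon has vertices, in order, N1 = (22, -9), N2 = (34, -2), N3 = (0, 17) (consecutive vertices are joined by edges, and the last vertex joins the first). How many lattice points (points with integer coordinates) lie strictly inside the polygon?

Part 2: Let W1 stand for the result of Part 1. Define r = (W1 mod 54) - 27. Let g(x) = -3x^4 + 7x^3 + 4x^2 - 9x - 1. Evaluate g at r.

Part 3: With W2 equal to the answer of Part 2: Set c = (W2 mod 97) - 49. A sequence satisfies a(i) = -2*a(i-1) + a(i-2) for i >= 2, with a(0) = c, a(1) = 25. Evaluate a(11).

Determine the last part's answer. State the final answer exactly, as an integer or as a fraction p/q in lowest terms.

229133

Part 1: cross terms: (22*-2 - 34*-9)=262, (34*17 - 0*-2)=578, (0*-9 - 22*17)=-374; twice the area = |466| = 466; area = 233; boundary points = 1 + 1 + 2 = 4; strictly interior points = area - boundary/2 + 1 = 232; answer 232
Part 2: W1 = 232; r = -11; -3*(-11)^4 + 7*(-11)^3 + 4*(-11)^2 - 9*(-11)^1 - 1 = (-43923) + (-9317) + (484) + (99) + (-1) = -52658; answer -52658
Part 3: W2 = -52658; c = -36; a(2) = -2*(25) + 1*(-36) = -86; iterating: a(2)=-86, a(3)=197, a(4)=-480, a(5)=1157, a(6)=-2794, a(7)=6745, a(8)=-16284, a(9)=39313, a(10)=-94910, a(11)=229133; answer 229133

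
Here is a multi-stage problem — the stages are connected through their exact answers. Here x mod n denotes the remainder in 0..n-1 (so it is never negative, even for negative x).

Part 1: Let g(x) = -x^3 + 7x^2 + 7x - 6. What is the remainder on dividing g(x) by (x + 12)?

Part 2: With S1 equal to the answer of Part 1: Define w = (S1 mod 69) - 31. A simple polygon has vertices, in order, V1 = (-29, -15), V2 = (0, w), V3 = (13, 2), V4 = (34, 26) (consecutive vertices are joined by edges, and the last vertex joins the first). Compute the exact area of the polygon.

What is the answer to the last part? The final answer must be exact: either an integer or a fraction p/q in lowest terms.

404

Part 1: remainder = value at the root: -1*(-12)^3 + 7*(-12)^2 + 7*(-12)^1 - 6 = (1728) + (1008) + (-84) + (-6) = 2646; answer 2646
Part 2: S1 = 2646; w = -7; cross terms: (-29*-7 - 0*-15)=203, (0*2 - 13*-7)=91, (13*26 - 34*2)=270, (34*-15 - -29*26)=244; twice the area = |808| = 808; area = 404; answer 404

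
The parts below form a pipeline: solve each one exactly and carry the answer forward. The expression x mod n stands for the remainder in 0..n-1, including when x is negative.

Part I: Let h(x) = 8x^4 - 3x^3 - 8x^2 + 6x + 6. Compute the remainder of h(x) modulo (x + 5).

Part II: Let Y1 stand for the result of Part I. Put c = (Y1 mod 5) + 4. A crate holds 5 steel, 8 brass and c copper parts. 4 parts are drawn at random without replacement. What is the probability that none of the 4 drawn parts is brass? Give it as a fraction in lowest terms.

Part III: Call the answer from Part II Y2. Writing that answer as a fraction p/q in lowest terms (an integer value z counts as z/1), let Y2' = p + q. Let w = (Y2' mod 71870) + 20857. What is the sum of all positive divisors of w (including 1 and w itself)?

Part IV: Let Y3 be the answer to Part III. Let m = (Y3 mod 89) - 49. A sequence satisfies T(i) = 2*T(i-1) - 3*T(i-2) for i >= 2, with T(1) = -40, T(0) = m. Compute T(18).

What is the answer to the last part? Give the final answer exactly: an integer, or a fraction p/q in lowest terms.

Part I: remainder = value at the root: 8*(-5)^4 - 3*(-5)^3 - 8*(-5)^2 + 6*(-5)^1 + 6 = (5000) + (375) + (-200) + (-30) + (6) = 5151; answer 5151
Part II: Y1 = 5151; c = 5; total draws C(18,4) = 3060; favorable C(10,4) = 210; P = 7/102; answer 7/102
Part III: Y2 = 7/102; threaded value p + q = 109; w = 20966; 20966 = 2 * 11 * 953; sigma = (1 + 2) * (1 + 11) * (1 + 953) = 3 * 12 * 954 = 34344; answer 34344
Part IV: Y3 = 34344; m = 30; T(2) = 2*(-40) - 3*(30) = -170; iterating: T(2)=-170, T(3)=-220, T(4)=70, T(5)=800, T(6)=1390, T(7)=380, T(8)=-3410, T(9)=-7960, T(10)=-5690, T(11)=12500, T(12)=42070, T(13)=46640, T(14)=-32930, T(15)=-205780, T(16)=-312770, T(17)=-8200, T(18)=921910; answer 921910

921910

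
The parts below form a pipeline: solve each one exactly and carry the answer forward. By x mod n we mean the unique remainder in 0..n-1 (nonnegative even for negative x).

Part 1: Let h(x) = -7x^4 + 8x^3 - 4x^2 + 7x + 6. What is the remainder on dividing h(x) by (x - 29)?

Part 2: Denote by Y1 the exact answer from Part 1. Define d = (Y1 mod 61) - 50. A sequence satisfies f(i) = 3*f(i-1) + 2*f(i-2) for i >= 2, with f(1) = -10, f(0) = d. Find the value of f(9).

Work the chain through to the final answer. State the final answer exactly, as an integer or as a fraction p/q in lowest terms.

-512464

Part 1: remainder = value at the root: -7*(29)^4 + 8*(29)^3 - 4*(29)^2 + 7*(29)^1 + 6 = (-4950967) + (195112) + (-3364) + (203) + (6) = -4759010; answer -4759010
Part 2: Y1 = -4759010; d = -23; f(2) = 3*(-10) + 2*(-23) = -76; iterating: f(2)=-76, f(3)=-248, f(4)=-896, f(5)=-3184, f(6)=-11344, f(7)=-40400, f(8)=-143888, f(9)=-512464; answer -512464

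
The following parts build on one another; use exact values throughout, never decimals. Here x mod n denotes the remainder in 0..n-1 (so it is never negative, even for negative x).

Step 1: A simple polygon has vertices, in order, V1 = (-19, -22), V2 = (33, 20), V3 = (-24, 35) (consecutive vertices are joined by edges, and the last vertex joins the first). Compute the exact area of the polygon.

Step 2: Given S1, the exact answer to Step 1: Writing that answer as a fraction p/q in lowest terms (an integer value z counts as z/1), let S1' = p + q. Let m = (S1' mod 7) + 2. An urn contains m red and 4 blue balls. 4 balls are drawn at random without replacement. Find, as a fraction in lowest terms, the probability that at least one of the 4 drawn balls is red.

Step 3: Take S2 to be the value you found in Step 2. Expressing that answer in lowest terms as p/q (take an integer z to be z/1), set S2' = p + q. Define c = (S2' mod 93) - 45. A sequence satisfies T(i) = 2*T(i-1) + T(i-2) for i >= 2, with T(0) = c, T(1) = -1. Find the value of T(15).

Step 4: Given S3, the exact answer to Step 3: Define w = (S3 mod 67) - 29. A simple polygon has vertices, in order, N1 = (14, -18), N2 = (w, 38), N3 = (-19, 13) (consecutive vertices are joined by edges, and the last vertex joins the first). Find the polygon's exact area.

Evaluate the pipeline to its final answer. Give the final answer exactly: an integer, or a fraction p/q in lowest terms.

515/2

Step 1: cross terms: (-19*20 - 33*-22)=346, (33*35 - -24*20)=1635, (-24*-22 - -19*35)=1193; twice the area = |3174| = 3174; area = 1587; answer 1587
Step 2: S1 = 1587; threaded value p + q = 1588; m = 8; total draws C(12,4) = 495; complement C(4,4) = 1; favorable 495 - 1 = 494; P = 494/495; answer 494/495
Step 3: S2 = 494/495; threaded value p + q = 989; c = 14; T(2) = 2*(-1) + 1*(14) = 12; iterating: T(2)=12, T(3)=23, T(4)=58, T(5)=139, T(6)=336, T(7)=811, T(8)=1958, T(9)=4727, T(10)=11412, T(11)=27551, T(12)=66514, T(13)=160579, T(14)=387672, T(15)=935923; answer 935923
Step 4: S3 = 935923; w = -29; cross terms: (14*38 - -29*-18)=10, (-29*13 - -19*38)=345, (-19*-18 - 14*13)=160; twice the area = |515| = 515; area = 515/2; answer 515/2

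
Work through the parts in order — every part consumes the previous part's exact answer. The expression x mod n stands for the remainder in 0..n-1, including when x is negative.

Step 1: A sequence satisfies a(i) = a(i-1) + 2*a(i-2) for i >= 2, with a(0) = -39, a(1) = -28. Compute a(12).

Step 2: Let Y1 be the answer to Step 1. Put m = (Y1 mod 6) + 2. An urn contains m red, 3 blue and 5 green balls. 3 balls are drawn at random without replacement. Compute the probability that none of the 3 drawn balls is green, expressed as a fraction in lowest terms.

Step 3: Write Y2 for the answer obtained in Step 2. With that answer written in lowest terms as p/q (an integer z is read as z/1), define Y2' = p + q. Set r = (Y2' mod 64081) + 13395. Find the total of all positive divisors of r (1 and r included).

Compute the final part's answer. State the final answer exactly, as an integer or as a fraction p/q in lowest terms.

Step 1: a(2) = 1*(-28) + 2*(-39) = -106; iterating: a(2)=-106, a(3)=-162, a(4)=-374, a(5)=-698, a(6)=-1446, a(7)=-2842, a(8)=-5734, a(9)=-11418, a(10)=-22886, a(11)=-45722, a(12)=-91494; answer -91494
Step 2: Y1 = -91494; m = 2; total draws C(10,3) = 120; favorable C(5,3) = 10; P = 1/12; answer 1/12
Step 3: Y2 = 1/12; threaded value p + q = 13; r = 13408; 13408 = 2^5 * 419; sigma = (1 + 2 + 4 + 8 + 16 + 32) * (1 + 419) = 63 * 420 = 26460; answer 26460

26460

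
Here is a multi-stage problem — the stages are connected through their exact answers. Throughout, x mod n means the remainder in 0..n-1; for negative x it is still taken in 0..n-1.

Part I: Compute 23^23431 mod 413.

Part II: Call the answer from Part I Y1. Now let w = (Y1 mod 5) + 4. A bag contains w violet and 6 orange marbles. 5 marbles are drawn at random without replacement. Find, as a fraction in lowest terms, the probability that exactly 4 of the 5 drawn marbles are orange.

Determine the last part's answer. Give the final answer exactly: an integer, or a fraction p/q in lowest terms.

60/1001

Part I: squarings mod 413: 23^1=23, 23^2=116, 23^4=240, 23^8=193, 23^16=79, 23^32=46, 23^64=51, 23^128=123, 23^256=261, 23^512=389, 23^1024=163, 23^2048=137, 23^4096=184, 23^8192=403, 23^16384=100; 23^23431 = 23^1 * 23^2 * 23^4 * 23^128 * 23^256 * 23^512 * 23^2048 * 23^4096 * 23^16384 = 254 (mod 413); answer 254
Part II: Y1 = 254; w = 8; total draws C(14,5) = 2002; favorable C(6,4)*C(8,1) = 120; P = 60/1001; answer 60/1001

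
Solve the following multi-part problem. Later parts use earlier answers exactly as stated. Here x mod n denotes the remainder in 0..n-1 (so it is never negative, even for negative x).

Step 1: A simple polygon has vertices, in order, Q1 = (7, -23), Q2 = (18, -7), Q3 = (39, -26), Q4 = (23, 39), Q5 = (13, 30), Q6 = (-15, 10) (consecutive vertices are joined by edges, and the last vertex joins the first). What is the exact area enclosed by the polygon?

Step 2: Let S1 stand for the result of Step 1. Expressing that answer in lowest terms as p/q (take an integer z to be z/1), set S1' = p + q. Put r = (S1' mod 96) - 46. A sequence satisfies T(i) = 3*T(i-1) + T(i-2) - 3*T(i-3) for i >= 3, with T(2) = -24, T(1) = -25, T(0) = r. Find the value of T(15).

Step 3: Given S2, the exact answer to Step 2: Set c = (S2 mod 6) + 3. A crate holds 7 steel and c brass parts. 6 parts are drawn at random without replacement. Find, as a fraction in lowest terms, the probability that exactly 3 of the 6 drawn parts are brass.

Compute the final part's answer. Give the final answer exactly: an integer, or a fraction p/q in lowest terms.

25/66

Step 1: cross terms: (7*-7 - 18*-23)=365, (18*-26 - 39*-7)=-195, (39*39 - 23*-26)=2119, (23*30 - 13*39)=183, (13*10 - -15*30)=580, (-15*-23 - 7*10)=275; twice the area = |3327| = 3327; area = 3327/2; answer 3327/2
Step 2: S1 = 3327/2; threaded value p + q = 3329; r = 19; T(3) = 3*(-24) + 1*(-25) - 3*(19) = -154; iterating: T(3)=-154, T(4)=-411, T(5)=-1315, T(6)=-3894, T(7)=-11764, T(8)=-35241, T(9)=-105805, T(10)=-317364, T(11)=-952174, T(12)=-2856471, T(13)=-8569495, T(14)=-25708434, T(15)=-77125384; answer -77125384
Step 3: S2 = -77125384; c = 5; total draws C(12,6) = 924; favorable C(5,3)*C(7,3) = 350; P = 25/66; answer 25/66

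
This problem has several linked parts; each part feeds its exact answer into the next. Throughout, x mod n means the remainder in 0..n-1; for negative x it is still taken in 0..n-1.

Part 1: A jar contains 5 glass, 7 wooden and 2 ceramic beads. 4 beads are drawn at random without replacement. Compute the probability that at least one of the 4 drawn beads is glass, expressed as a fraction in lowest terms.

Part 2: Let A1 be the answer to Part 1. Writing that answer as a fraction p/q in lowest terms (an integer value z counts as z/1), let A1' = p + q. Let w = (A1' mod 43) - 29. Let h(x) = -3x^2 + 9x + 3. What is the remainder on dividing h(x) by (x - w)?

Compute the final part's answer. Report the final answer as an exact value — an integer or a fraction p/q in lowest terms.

-1251

Part 1: total draws C(14,4) = 1001; complement C(9,4) = 126; favorable 1001 - 126 = 875; P = 125/143; answer 125/143
Part 2: A1 = 125/143; threaded value p + q = 268; w = -19; remainder = value at the root: -3*(-19)^2 + 9*(-19)^1 + 3 = (-1083) + (-171) + (3) = -1251; answer -1251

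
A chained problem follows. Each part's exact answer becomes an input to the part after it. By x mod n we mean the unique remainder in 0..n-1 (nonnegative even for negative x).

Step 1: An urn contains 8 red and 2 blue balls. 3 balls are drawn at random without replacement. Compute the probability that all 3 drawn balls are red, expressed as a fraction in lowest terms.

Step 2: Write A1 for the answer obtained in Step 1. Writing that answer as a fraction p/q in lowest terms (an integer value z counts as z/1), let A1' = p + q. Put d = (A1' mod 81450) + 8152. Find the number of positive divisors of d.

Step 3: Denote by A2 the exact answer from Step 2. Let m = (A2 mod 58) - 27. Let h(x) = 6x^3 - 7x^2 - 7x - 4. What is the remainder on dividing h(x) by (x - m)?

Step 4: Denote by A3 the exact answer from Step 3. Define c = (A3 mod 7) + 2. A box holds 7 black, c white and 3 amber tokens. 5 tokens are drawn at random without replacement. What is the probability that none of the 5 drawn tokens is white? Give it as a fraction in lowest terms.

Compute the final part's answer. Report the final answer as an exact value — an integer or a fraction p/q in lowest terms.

Step 1: total draws C(10,3) = 120; favorable C(8,3) = 56; P = 7/15; answer 7/15
Step 2: A1 = 7/15; threaded value p + q = 22; d = 8174; 8174 = 2 * 61 * 67; number of divisors = (1+1) * (1+1) * (1+1) = 8; answer 8
Step 3: A2 = 8; m = -19; remainder = value at the root: 6*(-19)^3 - 7*(-19)^2 - 7*(-19)^1 - 4 = (-41154) + (-2527) + (133) + (-4) = -43552; answer -43552
Step 4: A3 = -43552; c = 4; total draws C(14,5) = 2002; favorable C(10,5) = 252; P = 18/143; answer 18/143

18/143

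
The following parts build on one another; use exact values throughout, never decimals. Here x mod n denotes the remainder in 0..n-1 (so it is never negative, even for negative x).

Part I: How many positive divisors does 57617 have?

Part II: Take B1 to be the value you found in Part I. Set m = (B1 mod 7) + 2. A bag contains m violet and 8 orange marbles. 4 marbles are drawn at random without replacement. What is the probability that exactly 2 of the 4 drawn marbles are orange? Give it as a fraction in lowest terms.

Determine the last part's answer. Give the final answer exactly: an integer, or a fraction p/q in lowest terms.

Part I: 57617 = 7 * 8231; number of divisors = (1+1) * (1+1) = 4; answer 4
Part II: B1 = 4; m = 6; total draws C(14,4) = 1001; favorable C(8,2)*C(6,2) = 420; P = 60/143; answer 60/143

60/143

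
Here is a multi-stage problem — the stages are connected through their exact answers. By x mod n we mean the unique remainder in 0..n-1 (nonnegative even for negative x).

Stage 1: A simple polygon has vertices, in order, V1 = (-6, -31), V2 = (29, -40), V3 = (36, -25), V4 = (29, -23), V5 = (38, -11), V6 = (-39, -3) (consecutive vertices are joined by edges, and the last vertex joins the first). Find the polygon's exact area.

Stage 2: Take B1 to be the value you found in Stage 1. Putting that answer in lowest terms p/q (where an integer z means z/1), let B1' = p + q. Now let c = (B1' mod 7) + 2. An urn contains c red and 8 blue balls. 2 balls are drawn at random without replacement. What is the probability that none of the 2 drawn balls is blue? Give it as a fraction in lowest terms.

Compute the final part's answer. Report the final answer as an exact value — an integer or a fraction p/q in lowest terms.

3/55

Stage 1: cross terms: (-6*-40 - 29*-31)=1139, (29*-25 - 36*-40)=715, (36*-23 - 29*-25)=-103, (29*-11 - 38*-23)=555, (38*-3 - -39*-11)=-543, (-39*-31 - -6*-3)=1191; twice the area = |2954| = 2954; area = 1477; answer 1477
Stage 2: B1 = 1477; threaded value p + q = 1478; c = 3; total draws C(11,2) = 55; favorable C(3,2) = 3; P = 3/55; answer 3/55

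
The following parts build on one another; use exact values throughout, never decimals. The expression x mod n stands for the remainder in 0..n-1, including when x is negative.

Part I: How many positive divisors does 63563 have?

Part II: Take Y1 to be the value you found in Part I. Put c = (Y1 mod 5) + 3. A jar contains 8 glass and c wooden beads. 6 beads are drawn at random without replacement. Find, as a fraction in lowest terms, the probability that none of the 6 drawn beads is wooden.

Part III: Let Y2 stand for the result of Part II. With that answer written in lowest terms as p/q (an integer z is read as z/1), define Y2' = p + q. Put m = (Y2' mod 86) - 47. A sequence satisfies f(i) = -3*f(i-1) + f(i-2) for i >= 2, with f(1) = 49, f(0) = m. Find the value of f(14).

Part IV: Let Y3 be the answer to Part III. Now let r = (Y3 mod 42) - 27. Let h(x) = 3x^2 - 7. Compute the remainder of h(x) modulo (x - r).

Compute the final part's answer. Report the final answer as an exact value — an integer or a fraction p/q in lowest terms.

Part I: 63563 = 17 * 3739; number of divisors = (1+1) * (1+1) = 4; answer 4
Part II: Y1 = 4; c = 7; total draws C(15,6) = 5005; favorable C(8,6) = 28; P = 4/715; answer 4/715
Part III: Y2 = 4/715; threaded value p + q = 719; m = -16; f(2) = -3*(49) + 1*(-16) = -163; iterating: f(2)=-163, f(3)=538, f(4)=-1777, f(5)=5869, f(6)=-19384, f(7)=64021, f(8)=-211447, f(9)=698362, f(10)=-2306533, f(11)=7617961, f(12)=-25160416, f(13)=83099209, f(14)=-274458043; answer -274458043
Part IV: Y3 = -274458043; r = 2; remainder = value at the root: 3*(2)^2 - 7 = (12) + (-7) = 5; answer 5

5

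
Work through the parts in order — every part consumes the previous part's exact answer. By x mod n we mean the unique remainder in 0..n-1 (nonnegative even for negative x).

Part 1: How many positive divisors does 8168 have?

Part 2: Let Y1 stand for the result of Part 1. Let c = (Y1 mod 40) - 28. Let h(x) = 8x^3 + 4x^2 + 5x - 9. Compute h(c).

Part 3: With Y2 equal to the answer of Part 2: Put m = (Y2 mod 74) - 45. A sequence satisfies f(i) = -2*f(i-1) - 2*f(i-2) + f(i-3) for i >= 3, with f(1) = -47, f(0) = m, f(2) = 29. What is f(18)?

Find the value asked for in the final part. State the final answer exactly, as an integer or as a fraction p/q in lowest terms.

105584

Part 1: 8168 = 2^3 * 1021; number of divisors = (3+1) * (1+1) = 8; answer 8
Part 2: Y1 = 8; c = -20; 8*(-20)^3 + 4*(-20)^2 + 5*(-20)^1 - 9 = (-64000) + (1600) + (-100) + (-9) = -62509; answer -62509
Part 3: Y2 = -62509; m = -24; f(3) = -2*(29) - 2*(-47) + 1*(-24) = 12; iterating: f(3)=12, f(4)=-129, f(5)=263, f(6)=-256, f(7)=-143, f(8)=1061, f(9)=-2092, f(10)=1919, f(11)=1407, f(12)=-8744, f(13)=16593, f(14)=-14291, f(15)=-13348, f(16)=71871, f(17)=-131337, f(18)=105584; answer 105584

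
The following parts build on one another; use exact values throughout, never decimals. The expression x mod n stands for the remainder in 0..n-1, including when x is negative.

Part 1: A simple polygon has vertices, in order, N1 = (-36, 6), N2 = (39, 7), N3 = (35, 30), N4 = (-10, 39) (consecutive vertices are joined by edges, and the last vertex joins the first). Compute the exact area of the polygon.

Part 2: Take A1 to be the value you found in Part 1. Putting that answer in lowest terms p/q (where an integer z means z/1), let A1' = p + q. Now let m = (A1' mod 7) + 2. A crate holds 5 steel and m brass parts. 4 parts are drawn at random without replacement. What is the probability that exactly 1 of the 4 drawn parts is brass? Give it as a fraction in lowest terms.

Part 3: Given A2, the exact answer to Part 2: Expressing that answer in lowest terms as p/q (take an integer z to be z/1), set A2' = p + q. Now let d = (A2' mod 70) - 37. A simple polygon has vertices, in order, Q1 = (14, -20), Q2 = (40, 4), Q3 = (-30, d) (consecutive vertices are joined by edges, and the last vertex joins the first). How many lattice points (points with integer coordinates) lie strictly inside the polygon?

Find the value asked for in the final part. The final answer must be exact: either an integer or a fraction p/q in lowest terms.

642

Part 1: cross terms: (-36*7 - 39*6)=-486, (39*30 - 35*7)=925, (35*39 - -10*30)=1665, (-10*6 - -36*39)=1344; twice the area = |3448| = 3448; area = 1724; answer 1724
Part 2: A1 = 1724; threaded value p + q = 1725; m = 5; total draws C(10,4) = 210; favorable C(5,1)*C(5,3) = 50; P = 5/21; answer 5/21
Part 3: A2 = 5/21; threaded value p + q = 26; d = -11; cross terms: (14*4 - 40*-20)=856, (40*-11 - -30*4)=-320, (-30*-20 - 14*-11)=754; twice the area = |1290| = 1290; area = 645; boundary points = 2 + 5 + 1 = 8; strictly interior points = area - boundary/2 + 1 = 642; answer 642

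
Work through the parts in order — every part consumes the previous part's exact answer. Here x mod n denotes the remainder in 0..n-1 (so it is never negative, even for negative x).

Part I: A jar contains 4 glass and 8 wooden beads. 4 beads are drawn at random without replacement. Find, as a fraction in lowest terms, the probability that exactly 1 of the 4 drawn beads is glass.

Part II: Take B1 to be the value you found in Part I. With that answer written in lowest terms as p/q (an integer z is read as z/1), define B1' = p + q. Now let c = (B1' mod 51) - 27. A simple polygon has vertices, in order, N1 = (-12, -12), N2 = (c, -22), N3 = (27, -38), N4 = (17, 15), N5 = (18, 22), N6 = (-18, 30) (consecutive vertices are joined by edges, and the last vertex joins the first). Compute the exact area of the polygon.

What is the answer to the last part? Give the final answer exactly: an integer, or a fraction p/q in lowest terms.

4097/2

Part I: total draws C(12,4) = 495; favorable C(4,1)*C(8,3) = 224; P = 224/495; answer 224/495
Part II: B1 = 224/495; threaded value p + q = 719; c = -22; cross terms: (-12*-22 - -22*-12)=0, (-22*-38 - 27*-22)=1430, (27*15 - 17*-38)=1051, (17*22 - 18*15)=104, (18*30 - -18*22)=936, (-18*-12 - -12*30)=576; twice the area = |4097| = 4097; area = 4097/2; answer 4097/2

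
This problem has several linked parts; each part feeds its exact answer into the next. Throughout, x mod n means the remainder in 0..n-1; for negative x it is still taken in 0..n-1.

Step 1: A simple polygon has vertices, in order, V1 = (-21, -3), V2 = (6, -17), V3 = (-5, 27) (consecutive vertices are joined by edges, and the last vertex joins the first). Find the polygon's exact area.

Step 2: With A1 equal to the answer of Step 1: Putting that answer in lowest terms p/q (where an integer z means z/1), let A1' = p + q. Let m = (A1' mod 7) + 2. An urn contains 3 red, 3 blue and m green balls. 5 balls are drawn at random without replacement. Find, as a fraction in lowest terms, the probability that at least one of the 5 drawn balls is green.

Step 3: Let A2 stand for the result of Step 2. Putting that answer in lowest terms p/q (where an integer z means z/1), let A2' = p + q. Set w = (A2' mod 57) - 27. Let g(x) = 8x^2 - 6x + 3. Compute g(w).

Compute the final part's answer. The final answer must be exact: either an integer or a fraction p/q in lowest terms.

5255

Step 1: cross terms: (-21*-17 - 6*-3)=375, (6*27 - -5*-17)=77, (-5*-3 - -21*27)=582; twice the area = |1034| = 1034; area = 517; answer 517
Step 2: A1 = 517; threaded value p + q = 518; m = 2; total draws C(8,5) = 56; complement C(6,5) = 6; favorable 56 - 6 = 50; P = 25/28; answer 25/28
Step 3: A2 = 25/28; threaded value p + q = 53; w = 26; 8*(26)^2 - 6*(26)^1 + 3 = (5408) + (-156) + (3) = 5255; answer 5255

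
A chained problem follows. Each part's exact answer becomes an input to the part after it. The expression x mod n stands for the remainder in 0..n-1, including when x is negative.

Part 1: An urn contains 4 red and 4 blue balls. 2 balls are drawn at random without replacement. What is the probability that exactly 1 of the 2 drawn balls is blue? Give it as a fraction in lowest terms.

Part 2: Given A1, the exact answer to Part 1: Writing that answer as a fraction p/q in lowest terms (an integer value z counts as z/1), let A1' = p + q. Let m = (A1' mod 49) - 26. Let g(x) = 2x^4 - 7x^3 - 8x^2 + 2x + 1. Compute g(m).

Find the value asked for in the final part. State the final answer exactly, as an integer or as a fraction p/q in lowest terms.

123046

Part 1: total draws C(8,2) = 28; favorable C(4,1)*C(4,1) = 16; P = 4/7; answer 4/7
Part 2: A1 = 4/7; threaded value p + q = 11; m = -15; 2*(-15)^4 - 7*(-15)^3 - 8*(-15)^2 + 2*(-15)^1 + 1 = (101250) + (23625) + (-1800) + (-30) + (1) = 123046; answer 123046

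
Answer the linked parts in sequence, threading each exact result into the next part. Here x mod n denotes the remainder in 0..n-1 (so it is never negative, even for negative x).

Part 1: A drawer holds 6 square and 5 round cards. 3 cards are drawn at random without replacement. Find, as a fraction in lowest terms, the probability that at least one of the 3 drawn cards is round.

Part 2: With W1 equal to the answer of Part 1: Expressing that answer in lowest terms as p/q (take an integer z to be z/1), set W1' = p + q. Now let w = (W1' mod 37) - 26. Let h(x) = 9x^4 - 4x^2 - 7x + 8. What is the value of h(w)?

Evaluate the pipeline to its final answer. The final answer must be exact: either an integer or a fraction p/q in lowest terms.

20

Part 1: total draws C(11,3) = 165; complement C(6,3) = 20; favorable 165 - 20 = 145; P = 29/33; answer 29/33
Part 2: W1 = 29/33; threaded value p + q = 62; w = -1; 9*(-1)^4 - 4*(-1)^2 - 7*(-1)^1 + 8 = (9) + (-4) + (7) + (8) = 20; answer 20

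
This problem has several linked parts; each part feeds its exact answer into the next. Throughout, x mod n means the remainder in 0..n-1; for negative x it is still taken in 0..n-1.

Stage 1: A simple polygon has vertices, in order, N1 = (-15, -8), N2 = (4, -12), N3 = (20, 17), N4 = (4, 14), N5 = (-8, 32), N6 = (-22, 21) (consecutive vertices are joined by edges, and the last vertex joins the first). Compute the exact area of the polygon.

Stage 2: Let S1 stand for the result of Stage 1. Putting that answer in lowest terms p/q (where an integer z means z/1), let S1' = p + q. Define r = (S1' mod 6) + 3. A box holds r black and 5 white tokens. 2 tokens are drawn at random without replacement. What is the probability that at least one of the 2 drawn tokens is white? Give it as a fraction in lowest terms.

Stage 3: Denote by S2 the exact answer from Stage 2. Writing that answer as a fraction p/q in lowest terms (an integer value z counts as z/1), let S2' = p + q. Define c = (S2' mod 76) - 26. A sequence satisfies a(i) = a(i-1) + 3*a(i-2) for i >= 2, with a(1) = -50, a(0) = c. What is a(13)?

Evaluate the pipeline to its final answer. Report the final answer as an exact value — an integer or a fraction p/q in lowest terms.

-839810

Stage 1: cross terms: (-15*-12 - 4*-8)=212, (4*17 - 20*-12)=308, (20*14 - 4*17)=212, (4*32 - -8*14)=240, (-8*21 - -22*32)=536, (-22*-8 - -15*21)=491; twice the area = |1999| = 1999; area = 1999/2; answer 1999/2
Stage 2: S1 = 1999/2; threaded value p + q = 2001; r = 6; total draws C(11,2) = 55; complement C(6,2) = 15; favorable 55 - 15 = 40; P = 8/11; answer 8/11
Stage 3: S2 = 8/11; threaded value p + q = 19; c = -7; a(2) = 1*(-50) + 3*(-7) = -71; iterating: a(2)=-71, a(3)=-221, a(4)=-434, a(5)=-1097, a(6)=-2399, a(7)=-5690, a(8)=-12887, a(9)=-29957, a(10)=-68618, a(11)=-158489, a(12)=-364343, a(13)=-839810; answer -839810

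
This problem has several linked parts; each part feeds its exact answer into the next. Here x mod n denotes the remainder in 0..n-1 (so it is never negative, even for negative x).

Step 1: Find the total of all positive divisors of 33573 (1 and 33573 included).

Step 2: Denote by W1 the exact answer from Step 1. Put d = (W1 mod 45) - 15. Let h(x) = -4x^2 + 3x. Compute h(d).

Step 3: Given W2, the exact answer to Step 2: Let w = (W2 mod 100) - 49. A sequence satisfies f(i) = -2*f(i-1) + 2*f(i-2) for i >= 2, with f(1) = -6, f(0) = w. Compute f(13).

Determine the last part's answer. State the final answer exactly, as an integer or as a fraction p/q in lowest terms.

Step 1: 33573 = 3 * 19^2 * 31; sigma = (1 + 3) * (1 + 19 + 361) * (1 + 31) = 4 * 381 * 32 = 48768; answer 48768
Step 2: W1 = 48768; d = 18; -4*(18)^2 + 3*(18)^1 = (-1296) + (54) = -1242; answer -1242
Step 3: W2 = -1242; w = 9; f(2) = -2*(-6) + 2*(9) = 30; iterating: f(2)=30, f(3)=-72, f(4)=204, f(5)=-552, f(6)=1512, f(7)=-4128, f(8)=11280, f(9)=-30816, f(10)=84192, f(11)=-230016, f(12)=628416, f(13)=-1716864; answer -1716864

-1716864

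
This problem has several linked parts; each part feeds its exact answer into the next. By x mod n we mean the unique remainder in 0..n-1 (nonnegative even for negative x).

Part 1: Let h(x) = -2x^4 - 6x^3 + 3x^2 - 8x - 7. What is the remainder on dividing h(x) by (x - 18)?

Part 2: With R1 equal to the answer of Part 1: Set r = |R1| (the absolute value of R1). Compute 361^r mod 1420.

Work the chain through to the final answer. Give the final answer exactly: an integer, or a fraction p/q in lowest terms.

Part 1: remainder = value at the root: -2*(18)^4 - 6*(18)^3 + 3*(18)^2 - 8*(18)^1 - 7 = (-209952) + (-34992) + (972) + (-144) + (-7) = -244123; answer -244123
Part 2: R1 = -244123; r = 244123; squarings mod 1420: 361^1=361, 361^2=1101, 361^4=941, 361^8=821, 361^16=961, 361^32=521, 361^64=221, 361^128=561, 361^256=901, 361^512=981, 361^1024=1021, 361^2048=161, 361^4096=361, 361^8192=1101, 361^16384=941, 361^32768=821, 361^65536=961, 361^131072=521; 361^244123 = 361^1 * 361^2 * 361^8 * 361^16 * 361^128 * 361^256 * 361^2048 * 361^4096 * 361^8192 * 361^32768 * 361^65536 * 361^131072 = 641 (mod 1420); answer 641

641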